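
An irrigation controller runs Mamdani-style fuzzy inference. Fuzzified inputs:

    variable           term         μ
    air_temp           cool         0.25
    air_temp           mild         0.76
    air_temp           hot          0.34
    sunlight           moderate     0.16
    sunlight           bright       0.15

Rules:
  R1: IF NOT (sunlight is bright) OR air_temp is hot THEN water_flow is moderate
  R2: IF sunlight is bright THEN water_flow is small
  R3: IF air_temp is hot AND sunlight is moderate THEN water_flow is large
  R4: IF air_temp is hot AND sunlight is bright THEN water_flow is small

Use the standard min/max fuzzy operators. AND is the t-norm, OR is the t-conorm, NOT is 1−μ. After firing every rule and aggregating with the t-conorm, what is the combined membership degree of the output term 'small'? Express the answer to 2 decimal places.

0.15

R1: ¬bright=1−0.15=0.85, hot=0.34; OR[max(a, b)] → w = 0.85
R2: bright=0.15 → w = 0.15
R3: hot=0.34, moderate=0.16; AND[min(a, b)] → w = 0.16
R4: hot=0.34, bright=0.15; AND[min(a, b)] → w = 0.15
Rules with consequent 'small': {R2, R4} → strengths 0.15, 0.15
Aggregate via t-conorm [max(a, b)]: 0.15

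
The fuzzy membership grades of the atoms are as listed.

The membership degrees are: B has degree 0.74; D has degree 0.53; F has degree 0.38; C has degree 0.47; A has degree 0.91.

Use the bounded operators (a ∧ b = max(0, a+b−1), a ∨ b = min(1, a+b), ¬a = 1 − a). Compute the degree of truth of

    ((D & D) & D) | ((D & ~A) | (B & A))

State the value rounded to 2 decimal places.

D & D = max(0, a+b−1) on (0.53, 0.53) = 0.06
(D & D) & D = max(0, a+b−1) on (0.06, 0.53) = 0.00
~A = 1 − 0.91 = 0.09
D & ~A = max(0, a+b−1) on (0.53, 0.09) = 0.00
B & A = max(0, a+b−1) on (0.74, 0.91) = 0.65
(D & ~A) | (B & A) = min(1, a+b) on (0.00, 0.65) = 0.65
((D & D) & D) | ((D & ~A) | (B & A)) = min(1, a+b) on (0.00, 0.65) = 0.65

0.65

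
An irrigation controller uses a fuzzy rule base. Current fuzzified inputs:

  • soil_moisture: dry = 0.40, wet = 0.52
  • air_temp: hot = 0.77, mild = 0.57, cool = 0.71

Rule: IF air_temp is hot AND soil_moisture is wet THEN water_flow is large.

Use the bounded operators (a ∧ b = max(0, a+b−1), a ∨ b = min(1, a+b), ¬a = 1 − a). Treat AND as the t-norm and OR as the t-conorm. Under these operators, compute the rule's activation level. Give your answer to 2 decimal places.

0.29

firing strength: hot=0.77, wet=0.52; AND[max(0, a+b−1)] → w = 0.29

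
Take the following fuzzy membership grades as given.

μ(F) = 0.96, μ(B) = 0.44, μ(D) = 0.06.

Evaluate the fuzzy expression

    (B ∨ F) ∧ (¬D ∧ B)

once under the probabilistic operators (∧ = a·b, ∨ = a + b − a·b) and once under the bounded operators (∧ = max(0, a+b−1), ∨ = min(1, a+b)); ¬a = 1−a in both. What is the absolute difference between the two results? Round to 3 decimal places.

Under probabilistic:
  B ∨ F = a + b − a·b on (0.4400, 0.9600) = 0.9776
  ¬D = 1 − 0.0600 = 0.9400
  ¬D ∧ B = a·b on (0.9400, 0.4400) = 0.4136
  (B ∨ F) ∧ (¬D ∧ B) = a·b on (0.9776, 0.4136) = 0.4043
  → value = 0.4043
Under bounded:
  B ∨ F = min(1, a+b) on (0.44, 0.96) = 1.00
  ¬D = 1 − 0.06 = 0.94
  ¬D ∧ B = max(0, a+b−1) on (0.94, 0.44) = 0.38
  (B ∨ F) ∧ (¬D ∧ B) = max(0, a+b−1) on (1.00, 0.38) = 0.38
  → value = 0.3800
|0.4043 − 0.3800| = 0.024

0.024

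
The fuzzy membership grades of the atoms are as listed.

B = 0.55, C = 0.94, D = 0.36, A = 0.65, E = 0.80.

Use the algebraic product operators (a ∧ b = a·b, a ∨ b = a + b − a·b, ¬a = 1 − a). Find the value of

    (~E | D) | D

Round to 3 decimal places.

0.672

~E = 1 − 0.8000 = 0.2000
~E | D = a + b − a·b on (0.2000, 0.3600) = 0.4880
(~E | D) | D = a + b − a·b on (0.4880, 0.3600) = 0.6723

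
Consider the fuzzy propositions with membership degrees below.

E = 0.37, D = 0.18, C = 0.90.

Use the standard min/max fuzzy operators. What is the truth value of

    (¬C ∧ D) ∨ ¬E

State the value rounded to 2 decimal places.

0.63

¬C = 1 − 0.90 = 0.10
¬C ∧ D = min(a, b) on (0.10, 0.18) = 0.10
¬E = 1 − 0.37 = 0.63
(¬C ∧ D) ∨ ¬E = max(a, b) on (0.10, 0.63) = 0.63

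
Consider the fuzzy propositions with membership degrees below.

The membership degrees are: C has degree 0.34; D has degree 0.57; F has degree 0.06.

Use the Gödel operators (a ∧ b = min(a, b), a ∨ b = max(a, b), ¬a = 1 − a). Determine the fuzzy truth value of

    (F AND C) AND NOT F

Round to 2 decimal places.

0.06

F AND C = min(a, b) on (0.06, 0.34) = 0.06
NOT F = 1 − 0.06 = 0.94
(F AND C) AND NOT F = min(a, b) on (0.06, 0.94) = 0.06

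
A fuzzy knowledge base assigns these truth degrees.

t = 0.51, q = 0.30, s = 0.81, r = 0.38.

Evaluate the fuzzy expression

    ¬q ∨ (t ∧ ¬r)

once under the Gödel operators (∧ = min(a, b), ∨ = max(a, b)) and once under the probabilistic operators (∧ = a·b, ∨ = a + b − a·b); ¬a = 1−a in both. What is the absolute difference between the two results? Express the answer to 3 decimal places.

0.095

Under Gödel:
  ¬q = 1 − 0.30 = 0.70
  ¬r = 1 − 0.38 = 0.62
  t ∧ ¬r = min(a, b) on (0.51, 0.62) = 0.51
  ¬q ∨ (t ∧ ¬r) = max(a, b) on (0.70, 0.51) = 0.70
  → value = 0.7000
Under probabilistic:
  ¬q = 1 − 0.3000 = 0.7000
  ¬r = 1 − 0.3800 = 0.6200
  t ∧ ¬r = a·b on (0.5100, 0.6200) = 0.3162
  ¬q ∨ (t ∧ ¬r) = a + b − a·b on (0.7000, 0.3162) = 0.7949
  → value = 0.7949
|0.7000 − 0.7949| = 0.095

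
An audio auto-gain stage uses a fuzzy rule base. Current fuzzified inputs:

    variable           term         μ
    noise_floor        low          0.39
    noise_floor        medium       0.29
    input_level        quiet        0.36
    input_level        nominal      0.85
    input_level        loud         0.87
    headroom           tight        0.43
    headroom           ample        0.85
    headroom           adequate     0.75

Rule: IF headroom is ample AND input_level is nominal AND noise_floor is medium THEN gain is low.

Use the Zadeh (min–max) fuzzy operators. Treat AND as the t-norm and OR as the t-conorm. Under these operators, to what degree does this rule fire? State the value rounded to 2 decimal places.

0.29

firing strength: ample=0.85, nominal=0.85, medium=0.29; AND[min(a, b)] → w = 0.29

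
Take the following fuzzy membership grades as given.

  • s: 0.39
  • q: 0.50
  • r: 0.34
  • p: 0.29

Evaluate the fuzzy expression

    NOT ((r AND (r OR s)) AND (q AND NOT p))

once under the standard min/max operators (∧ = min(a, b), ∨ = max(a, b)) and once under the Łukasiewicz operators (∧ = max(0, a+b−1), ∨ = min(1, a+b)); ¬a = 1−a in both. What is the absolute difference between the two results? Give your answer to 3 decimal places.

0.340

Under standard min/max:
  r OR s = max(a, b) on (0.34, 0.39) = 0.39
  r AND (r OR s) = min(a, b) on (0.34, 0.39) = 0.34
  NOT p = 1 − 0.29 = 0.71
  q AND NOT p = min(a, b) on (0.50, 0.71) = 0.50
  (r AND (r OR s)) AND (q AND NOT p) = min(a, b) on (0.34, 0.50) = 0.34
  NOT ((r AND (r OR s)) AND (q AND NOT p)) = 1 − 0.34 = 0.66
  → value = 0.6600
Under Łukasiewicz:
  r OR s = min(1, a+b) on (0.34, 0.39) = 0.73
  r AND (r OR s) = max(0, a+b−1) on (0.34, 0.73) = 0.07
  NOT p = 1 − 0.29 = 0.71
  q AND NOT p = max(0, a+b−1) on (0.50, 0.71) = 0.21
  (r AND (r OR s)) AND (q AND NOT p) = max(0, a+b−1) on (0.07, 0.21) = 0.00
  NOT ((r AND (r OR s)) AND (q AND NOT p)) = 1 − 0.00 = 1.00
  → value = 1.0000
|0.6600 − 1.0000| = 0.340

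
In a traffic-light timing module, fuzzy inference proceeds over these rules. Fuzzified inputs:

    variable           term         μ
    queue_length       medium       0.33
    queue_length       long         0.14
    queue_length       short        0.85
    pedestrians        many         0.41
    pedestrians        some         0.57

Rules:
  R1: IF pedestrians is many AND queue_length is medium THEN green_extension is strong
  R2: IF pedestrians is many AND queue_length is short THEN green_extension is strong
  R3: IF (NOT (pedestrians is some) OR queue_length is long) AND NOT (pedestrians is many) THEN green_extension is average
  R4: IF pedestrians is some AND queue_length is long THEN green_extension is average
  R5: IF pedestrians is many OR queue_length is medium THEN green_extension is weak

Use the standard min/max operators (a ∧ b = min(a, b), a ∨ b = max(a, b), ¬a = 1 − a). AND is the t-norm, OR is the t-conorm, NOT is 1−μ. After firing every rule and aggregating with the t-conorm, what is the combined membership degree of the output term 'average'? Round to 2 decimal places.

R1: many=0.41, medium=0.33; AND[min(a, b)] → w = 0.33
R2: many=0.41, short=0.85; AND[min(a, b)] → w = 0.41
R3: (¬some=1−0.57=0.43 OR long=0.14) = 0.43; AND[min(a, b)] with ¬many=1−0.41=0.59 → w = 0.43
R4: some=0.57, long=0.14; AND[min(a, b)] → w = 0.14
R5: many=0.41, medium=0.33; OR[max(a, b)] → w = 0.41
Rules with consequent 'average': {R3, R4} → strengths 0.43, 0.14
Aggregate via t-conorm [max(a, b)]: 0.43

0.43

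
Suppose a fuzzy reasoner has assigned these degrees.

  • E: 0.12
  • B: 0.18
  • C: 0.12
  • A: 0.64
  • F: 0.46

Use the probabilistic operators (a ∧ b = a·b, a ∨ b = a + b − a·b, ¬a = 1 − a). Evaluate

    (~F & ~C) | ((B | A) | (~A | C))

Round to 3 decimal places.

~F = 1 − 0.4600 = 0.5400
~C = 1 − 0.1200 = 0.8800
~F & ~C = a·b on (0.5400, 0.8800) = 0.4752
B | A = a + b − a·b on (0.1800, 0.6400) = 0.7048
~A = 1 − 0.6400 = 0.3600
~A | C = a + b − a·b on (0.3600, 0.1200) = 0.4368
(B | A) | (~A | C) = a + b − a·b on (0.7048, 0.4368) = 0.8337
(~F & ~C) | ((B | A) | (~A | C)) = a + b − a·b on (0.4752, 0.8337) = 0.9127

0.913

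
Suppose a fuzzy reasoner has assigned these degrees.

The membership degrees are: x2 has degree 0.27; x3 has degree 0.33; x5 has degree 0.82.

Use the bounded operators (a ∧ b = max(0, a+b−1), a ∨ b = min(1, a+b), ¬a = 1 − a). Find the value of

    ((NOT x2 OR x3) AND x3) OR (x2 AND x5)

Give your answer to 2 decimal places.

NOT x2 = 1 − 0.27 = 0.73
NOT x2 OR x3 = min(1, a+b) on (0.73, 0.33) = 1.00
(NOT x2 OR x3) AND x3 = max(0, a+b−1) on (1.00, 0.33) = 0.33
x2 AND x5 = max(0, a+b−1) on (0.27, 0.82) = 0.09
((NOT x2 OR x3) AND x3) OR (x2 AND x5) = min(1, a+b) on (0.33, 0.09) = 0.42

0.42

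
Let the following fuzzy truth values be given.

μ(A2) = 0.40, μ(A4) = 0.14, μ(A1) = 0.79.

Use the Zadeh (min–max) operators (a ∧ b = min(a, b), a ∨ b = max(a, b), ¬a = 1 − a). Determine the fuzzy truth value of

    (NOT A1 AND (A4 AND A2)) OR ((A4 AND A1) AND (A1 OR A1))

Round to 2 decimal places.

NOT A1 = 1 − 0.79 = 0.21
A4 AND A2 = min(a, b) on (0.14, 0.40) = 0.14
NOT A1 AND (A4 AND A2) = min(a, b) on (0.21, 0.14) = 0.14
A4 AND A1 = min(a, b) on (0.14, 0.79) = 0.14
A1 OR A1 = max(a, b) on (0.79, 0.79) = 0.79
(A4 AND A1) AND (A1 OR A1) = min(a, b) on (0.14, 0.79) = 0.14
(NOT A1 AND (A4 AND A2)) OR ((A4 AND A1) AND (A1 OR A1)) = max(a, b) on (0.14, 0.14) = 0.14

0.14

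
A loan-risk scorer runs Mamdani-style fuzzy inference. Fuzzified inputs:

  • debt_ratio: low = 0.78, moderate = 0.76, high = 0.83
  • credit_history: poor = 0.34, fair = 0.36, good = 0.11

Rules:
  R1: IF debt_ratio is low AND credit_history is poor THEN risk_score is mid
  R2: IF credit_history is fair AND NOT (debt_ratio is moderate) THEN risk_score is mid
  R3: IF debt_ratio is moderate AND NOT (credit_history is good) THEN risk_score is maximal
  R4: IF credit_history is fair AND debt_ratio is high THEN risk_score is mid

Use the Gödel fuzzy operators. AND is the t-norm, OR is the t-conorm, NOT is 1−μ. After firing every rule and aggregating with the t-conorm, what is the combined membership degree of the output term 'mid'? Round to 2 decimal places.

0.36

R1: low=0.78, poor=0.34; AND[min(a, b)] → w = 0.34
R2: fair=0.36, ¬moderate=1−0.76=0.24; AND[min(a, b)] → w = 0.24
R3: moderate=0.76, ¬good=1−0.11=0.89; AND[min(a, b)] → w = 0.76
R4: fair=0.36, high=0.83; AND[min(a, b)] → w = 0.36
Rules with consequent 'mid': {R1, R2, R4} → strengths 0.34, 0.24, 0.36
Aggregate via t-conorm [max(a, b)]: 0.36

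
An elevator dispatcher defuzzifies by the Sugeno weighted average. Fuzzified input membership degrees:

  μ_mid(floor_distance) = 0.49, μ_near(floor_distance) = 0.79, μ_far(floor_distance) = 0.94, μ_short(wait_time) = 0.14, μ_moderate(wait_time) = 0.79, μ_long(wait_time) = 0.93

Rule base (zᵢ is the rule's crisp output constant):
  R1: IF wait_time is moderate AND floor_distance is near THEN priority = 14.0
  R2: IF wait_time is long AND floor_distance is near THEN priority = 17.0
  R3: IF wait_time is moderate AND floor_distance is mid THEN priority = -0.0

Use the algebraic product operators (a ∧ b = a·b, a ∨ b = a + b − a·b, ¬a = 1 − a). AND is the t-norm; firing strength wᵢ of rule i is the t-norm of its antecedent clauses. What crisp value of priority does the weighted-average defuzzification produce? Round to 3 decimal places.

12.158

R1 (z=14.0): moderate=0.79, near=0.79; AND[a·b] → w = 0.6241
R2 (z=17.0): long=0.93, near=0.79; AND[a·b] → w = 0.7347
R3 (z=-0.0): moderate=0.79, mid=0.49; AND[a·b] → w = 0.3871
Weighted average = (0.6241·14.0 + 0.7347·17.0 + 0.3871·-0.0) / (0.6241 + 0.7347 + 0.3871)
  = 21.2273 / 1.7459 = 12.158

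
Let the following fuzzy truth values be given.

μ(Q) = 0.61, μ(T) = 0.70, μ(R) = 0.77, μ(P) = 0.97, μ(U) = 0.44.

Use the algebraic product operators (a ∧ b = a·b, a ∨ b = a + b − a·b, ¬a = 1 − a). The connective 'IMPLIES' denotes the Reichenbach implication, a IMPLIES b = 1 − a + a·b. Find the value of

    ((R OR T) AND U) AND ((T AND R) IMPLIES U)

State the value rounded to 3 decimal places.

0.286

R OR T = a + b − a·b on (0.7700, 0.7000) = 0.9310
(R OR T) AND U = a·b on (0.9310, 0.4400) = 0.4096
T AND R = a·b on (0.7000, 0.7700) = 0.5390
(T AND R) IMPLIES U  [Reichenbach: 1 − a + a·b] with a=0.5390, b=0.4400 → 0.6982
((R OR T) AND U) AND ((T AND R) IMPLIES U) = a·b on (0.4096, 0.6982) = 0.2860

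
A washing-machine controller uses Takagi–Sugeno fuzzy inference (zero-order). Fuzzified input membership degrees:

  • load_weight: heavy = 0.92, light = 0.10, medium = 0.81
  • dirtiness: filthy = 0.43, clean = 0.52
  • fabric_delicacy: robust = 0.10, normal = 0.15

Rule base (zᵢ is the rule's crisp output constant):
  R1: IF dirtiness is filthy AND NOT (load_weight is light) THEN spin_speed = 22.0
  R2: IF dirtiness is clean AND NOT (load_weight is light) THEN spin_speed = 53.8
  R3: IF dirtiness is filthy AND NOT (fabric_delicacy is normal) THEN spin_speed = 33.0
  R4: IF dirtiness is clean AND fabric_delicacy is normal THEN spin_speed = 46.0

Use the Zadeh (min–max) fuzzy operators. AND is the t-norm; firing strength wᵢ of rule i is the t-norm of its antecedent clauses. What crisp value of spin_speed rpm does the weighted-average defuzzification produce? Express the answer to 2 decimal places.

38.25

R1 (z=22.0): filthy=0.43, ¬light=1−0.10=0.90; AND[min(a, b)] → w = 0.43
R2 (z=53.8): clean=0.52, ¬light=1−0.10=0.90; AND[min(a, b)] → w = 0.52
R3 (z=33.0): filthy=0.43, ¬normal=1−0.15=0.85; AND[min(a, b)] → w = 0.43
R4 (z=46.0): clean=0.52, normal=0.15; AND[min(a, b)] → w = 0.15
Weighted average = (0.43·22.0 + 0.52·53.8 + 0.43·33.0 + 0.15·46.0) / (0.43 + 0.52 + 0.43 + 0.15)
  = 58.5260 / 1.5300 = 38.25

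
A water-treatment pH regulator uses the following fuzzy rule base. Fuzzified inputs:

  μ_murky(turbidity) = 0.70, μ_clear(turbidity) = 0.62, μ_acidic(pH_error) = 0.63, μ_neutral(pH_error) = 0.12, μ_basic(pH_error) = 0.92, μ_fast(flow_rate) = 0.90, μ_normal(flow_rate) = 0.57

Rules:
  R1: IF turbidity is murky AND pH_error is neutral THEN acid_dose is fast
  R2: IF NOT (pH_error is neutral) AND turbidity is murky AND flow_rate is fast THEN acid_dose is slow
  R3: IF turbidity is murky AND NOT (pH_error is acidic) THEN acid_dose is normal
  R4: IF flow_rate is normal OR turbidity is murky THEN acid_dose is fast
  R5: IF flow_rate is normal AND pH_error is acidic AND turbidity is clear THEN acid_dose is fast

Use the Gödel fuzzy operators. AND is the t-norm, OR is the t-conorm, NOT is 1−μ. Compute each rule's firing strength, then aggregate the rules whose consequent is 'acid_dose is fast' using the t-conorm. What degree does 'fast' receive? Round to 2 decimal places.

0.70

R1: murky=0.70, neutral=0.12; AND[min(a, b)] → w = 0.12
R2: ¬neutral=1−0.12=0.88, murky=0.70, fast=0.90; AND[min(a, b)] → w = 0.70
R3: murky=0.70, ¬acidic=1−0.63=0.37; AND[min(a, b)] → w = 0.37
R4: normal=0.57, murky=0.70; OR[max(a, b)] → w = 0.70
R5: normal=0.57, acidic=0.63, clear=0.62; AND[min(a, b)] → w = 0.57
Rules with consequent 'fast': {R1, R4, R5} → strengths 0.12, 0.70, 0.57
Aggregate via t-conorm [max(a, b)]: 0.70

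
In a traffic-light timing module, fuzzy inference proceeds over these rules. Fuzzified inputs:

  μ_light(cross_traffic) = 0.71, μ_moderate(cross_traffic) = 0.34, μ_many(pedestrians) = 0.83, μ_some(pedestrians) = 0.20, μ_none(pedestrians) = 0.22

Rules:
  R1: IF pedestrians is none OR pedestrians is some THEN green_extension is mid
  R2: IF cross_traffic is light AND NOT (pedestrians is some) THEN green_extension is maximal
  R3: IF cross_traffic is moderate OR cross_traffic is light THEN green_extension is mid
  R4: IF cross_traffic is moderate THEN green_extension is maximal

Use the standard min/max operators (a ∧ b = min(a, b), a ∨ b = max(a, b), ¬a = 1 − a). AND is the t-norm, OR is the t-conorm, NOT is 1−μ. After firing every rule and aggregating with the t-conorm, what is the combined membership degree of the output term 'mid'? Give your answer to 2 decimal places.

0.71

R1: none=0.22, some=0.20; OR[max(a, b)] → w = 0.22
R2: light=0.71, ¬some=1−0.20=0.80; AND[min(a, b)] → w = 0.71
R3: moderate=0.34, light=0.71; OR[max(a, b)] → w = 0.71
R4: moderate=0.34 → w = 0.34
Rules with consequent 'mid': {R1, R3} → strengths 0.22, 0.71
Aggregate via t-conorm [max(a, b)]: 0.71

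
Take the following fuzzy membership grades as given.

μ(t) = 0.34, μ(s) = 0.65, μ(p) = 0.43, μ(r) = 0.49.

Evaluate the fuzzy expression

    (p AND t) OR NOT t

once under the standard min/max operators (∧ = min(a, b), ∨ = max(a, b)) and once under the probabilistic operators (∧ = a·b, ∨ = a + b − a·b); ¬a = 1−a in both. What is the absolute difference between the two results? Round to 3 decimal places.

0.050

Under standard min/max:
  p AND t = min(a, b) on (0.43, 0.34) = 0.34
  NOT t = 1 − 0.34 = 0.66
  (p AND t) OR NOT t = max(a, b) on (0.34, 0.66) = 0.66
  → value = 0.6600
Under probabilistic:
  p AND t = a·b on (0.4300, 0.3400) = 0.1462
  NOT t = 1 − 0.3400 = 0.6600
  (p AND t) OR NOT t = a + b − a·b on (0.1462, 0.6600) = 0.7097
  → value = 0.7097
|0.6600 − 0.7097| = 0.050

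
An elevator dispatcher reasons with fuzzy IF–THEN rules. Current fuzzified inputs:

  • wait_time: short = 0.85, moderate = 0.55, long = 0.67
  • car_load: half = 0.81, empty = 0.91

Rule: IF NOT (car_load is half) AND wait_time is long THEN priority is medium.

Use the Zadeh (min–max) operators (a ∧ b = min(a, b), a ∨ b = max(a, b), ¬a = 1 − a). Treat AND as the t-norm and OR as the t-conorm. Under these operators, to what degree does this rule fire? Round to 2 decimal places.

firing strength: ¬half=1−0.81=0.19, long=0.67; AND[min(a, b)] → w = 0.19

0.19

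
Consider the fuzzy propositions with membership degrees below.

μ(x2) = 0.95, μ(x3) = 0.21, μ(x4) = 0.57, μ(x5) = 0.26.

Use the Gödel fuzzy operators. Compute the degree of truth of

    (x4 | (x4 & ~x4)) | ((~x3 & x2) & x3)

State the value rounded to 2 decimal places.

0.57

~x4 = 1 − 0.57 = 0.43
x4 & ~x4 = min(a, b) on (0.57, 0.43) = 0.43
x4 | (x4 & ~x4) = max(a, b) on (0.57, 0.43) = 0.57
~x3 = 1 − 0.21 = 0.79
~x3 & x2 = min(a, b) on (0.79, 0.95) = 0.79
(~x3 & x2) & x3 = min(a, b) on (0.79, 0.21) = 0.21
(x4 | (x4 & ~x4)) | ((~x3 & x2) & x3) = max(a, b) on (0.57, 0.21) = 0.57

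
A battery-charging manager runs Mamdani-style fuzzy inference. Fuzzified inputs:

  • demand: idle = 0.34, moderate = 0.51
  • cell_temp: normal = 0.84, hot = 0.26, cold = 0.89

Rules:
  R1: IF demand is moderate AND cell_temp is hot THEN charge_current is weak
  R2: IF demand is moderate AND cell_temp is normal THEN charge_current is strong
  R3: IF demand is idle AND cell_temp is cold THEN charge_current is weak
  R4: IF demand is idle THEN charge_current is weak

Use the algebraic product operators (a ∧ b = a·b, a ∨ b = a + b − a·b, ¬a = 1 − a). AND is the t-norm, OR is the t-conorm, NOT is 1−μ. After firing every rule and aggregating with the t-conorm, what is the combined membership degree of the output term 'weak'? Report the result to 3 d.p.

R1: moderate=0.51, hot=0.26; AND[a·b] → w = 0.1326
R2: moderate=0.51, normal=0.84; AND[a·b] → w = 0.4284
R3: idle=0.34, cold=0.89; AND[a·b] → w = 0.3026
R4: idle=0.34 → w = 0.3400
Rules with consequent 'weak': {R1, R3, R4} → strengths 0.1326, 0.3026, 0.3400
Aggregate via t-conorm [a + b − a·b]: 0.6007

0.601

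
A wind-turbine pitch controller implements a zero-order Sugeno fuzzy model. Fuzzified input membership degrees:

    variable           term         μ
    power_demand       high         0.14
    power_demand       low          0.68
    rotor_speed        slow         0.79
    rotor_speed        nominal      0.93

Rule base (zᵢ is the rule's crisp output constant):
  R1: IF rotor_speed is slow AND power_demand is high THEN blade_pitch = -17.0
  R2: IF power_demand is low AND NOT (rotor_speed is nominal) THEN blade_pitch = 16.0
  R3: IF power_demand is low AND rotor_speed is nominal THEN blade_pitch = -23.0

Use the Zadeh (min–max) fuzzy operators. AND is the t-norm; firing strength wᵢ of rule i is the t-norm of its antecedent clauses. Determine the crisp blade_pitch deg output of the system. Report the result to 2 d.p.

R1 (z=-17.0): slow=0.79, high=0.14; AND[min(a, b)] → w = 0.14
R2 (z=16.0): low=0.68, ¬nominal=1−0.93=0.07; AND[min(a, b)] → w = 0.07
R3 (z=-23.0): low=0.68, nominal=0.93; AND[min(a, b)] → w = 0.68
Weighted average = (0.14·-17.0 + 0.07·16.0 + 0.68·-23.0) / (0.14 + 0.07 + 0.68)
  = -16.9000 / 0.8900 = -18.99

-18.99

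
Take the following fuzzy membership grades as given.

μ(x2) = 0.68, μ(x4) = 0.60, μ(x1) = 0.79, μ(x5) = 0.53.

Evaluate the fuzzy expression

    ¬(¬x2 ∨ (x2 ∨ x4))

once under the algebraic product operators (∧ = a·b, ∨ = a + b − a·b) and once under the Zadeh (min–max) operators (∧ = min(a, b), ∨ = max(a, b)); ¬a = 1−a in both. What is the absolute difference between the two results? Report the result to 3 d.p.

0.233

Under algebraic product:
  ¬x2 = 1 − 0.6800 = 0.3200
  x2 ∨ x4 = a + b − a·b on (0.6800, 0.6000) = 0.8720
  ¬x2 ∨ (x2 ∨ x4) = a + b − a·b on (0.3200, 0.8720) = 0.9130
  ¬(¬x2 ∨ (x2 ∨ x4)) = 1 − 0.9130 = 0.0870
  → value = 0.0870
Under Zadeh (min–max):
  ¬x2 = 1 − 0.68 = 0.32
  x2 ∨ x4 = max(a, b) on (0.68, 0.60) = 0.68
  ¬x2 ∨ (x2 ∨ x4) = max(a, b) on (0.32, 0.68) = 0.68
  ¬(¬x2 ∨ (x2 ∨ x4)) = 1 − 0.68 = 0.32
  → value = 0.3200
|0.0870 − 0.3200| = 0.233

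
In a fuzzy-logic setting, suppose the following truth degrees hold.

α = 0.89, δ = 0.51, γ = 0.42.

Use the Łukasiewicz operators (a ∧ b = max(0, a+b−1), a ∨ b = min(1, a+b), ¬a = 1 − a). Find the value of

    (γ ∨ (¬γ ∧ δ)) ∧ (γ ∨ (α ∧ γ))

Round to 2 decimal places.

¬γ = 1 − 0.42 = 0.58
¬γ ∧ δ = max(0, a+b−1) on (0.58, 0.51) = 0.09
γ ∨ (¬γ ∧ δ) = min(1, a+b) on (0.42, 0.09) = 0.51
α ∧ γ = max(0, a+b−1) on (0.89, 0.42) = 0.31
γ ∨ (α ∧ γ) = min(1, a+b) on (0.42, 0.31) = 0.73
(γ ∨ (¬γ ∧ δ)) ∧ (γ ∨ (α ∧ γ)) = max(0, a+b−1) on (0.51, 0.73) = 0.24

0.24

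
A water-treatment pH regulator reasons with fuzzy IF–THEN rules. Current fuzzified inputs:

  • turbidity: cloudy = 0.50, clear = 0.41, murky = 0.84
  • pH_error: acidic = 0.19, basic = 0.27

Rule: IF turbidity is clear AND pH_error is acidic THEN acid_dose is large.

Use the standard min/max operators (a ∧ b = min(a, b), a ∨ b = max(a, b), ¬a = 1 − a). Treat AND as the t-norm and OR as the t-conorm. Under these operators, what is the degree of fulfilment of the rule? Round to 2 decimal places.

0.19

firing strength: clear=0.41, acidic=0.19; AND[min(a, b)] → w = 0.19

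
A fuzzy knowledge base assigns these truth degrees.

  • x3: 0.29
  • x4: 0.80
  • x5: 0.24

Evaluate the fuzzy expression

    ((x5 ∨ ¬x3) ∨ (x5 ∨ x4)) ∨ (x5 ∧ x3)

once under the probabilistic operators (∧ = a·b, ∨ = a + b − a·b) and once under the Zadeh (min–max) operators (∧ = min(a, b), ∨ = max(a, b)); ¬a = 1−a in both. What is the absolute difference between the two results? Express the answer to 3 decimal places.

0.169

Under probabilistic:
  ¬x3 = 1 − 0.2900 = 0.7100
  x5 ∨ ¬x3 = a + b − a·b on (0.2400, 0.7100) = 0.7796
  x5 ∨ x4 = a + b − a·b on (0.2400, 0.8000) = 0.8480
  (x5 ∨ ¬x3) ∨ (x5 ∨ x4) = a + b − a·b on (0.7796, 0.8480) = 0.9665
  x5 ∧ x3 = a·b on (0.2400, 0.2900) = 0.0696
  ((x5 ∨ ¬x3) ∨ (x5 ∨ x4)) ∨ (x5 ∧ x3) = a + b − a·b on (0.9665, 0.0696) = 0.9688
  → value = 0.9688
Under Zadeh (min–max):
  ¬x3 = 1 − 0.29 = 0.71
  x5 ∨ ¬x3 = max(a, b) on (0.24, 0.71) = 0.71
  x5 ∨ x4 = max(a, b) on (0.24, 0.80) = 0.80
  (x5 ∨ ¬x3) ∨ (x5 ∨ x4) = max(a, b) on (0.71, 0.80) = 0.80
  x5 ∧ x3 = min(a, b) on (0.24, 0.29) = 0.24
  ((x5 ∨ ¬x3) ∨ (x5 ∨ x4)) ∨ (x5 ∧ x3) = max(a, b) on (0.80, 0.24) = 0.80
  → value = 0.8000
|0.9688 − 0.8000| = 0.169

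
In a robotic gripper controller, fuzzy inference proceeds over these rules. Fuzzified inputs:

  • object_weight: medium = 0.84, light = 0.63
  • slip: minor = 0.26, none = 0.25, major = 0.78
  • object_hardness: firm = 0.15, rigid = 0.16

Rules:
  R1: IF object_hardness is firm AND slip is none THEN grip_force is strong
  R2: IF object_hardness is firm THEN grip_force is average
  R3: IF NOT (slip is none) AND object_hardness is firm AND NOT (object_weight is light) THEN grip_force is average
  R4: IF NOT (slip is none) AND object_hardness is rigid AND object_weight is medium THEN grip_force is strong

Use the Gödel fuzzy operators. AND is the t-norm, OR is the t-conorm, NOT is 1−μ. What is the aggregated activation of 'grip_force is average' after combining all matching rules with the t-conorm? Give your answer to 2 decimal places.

R1: firm=0.15, none=0.25; AND[min(a, b)] → w = 0.15
R2: firm=0.15 → w = 0.15
R3: ¬none=1−0.25=0.75, firm=0.15, ¬light=1−0.63=0.37; AND[min(a, b)] → w = 0.15
R4: ¬none=1−0.25=0.75, rigid=0.16, medium=0.84; AND[min(a, b)] → w = 0.16
Rules with consequent 'average': {R2, R3} → strengths 0.15, 0.15
Aggregate via t-conorm [max(a, b)]: 0.15

0.15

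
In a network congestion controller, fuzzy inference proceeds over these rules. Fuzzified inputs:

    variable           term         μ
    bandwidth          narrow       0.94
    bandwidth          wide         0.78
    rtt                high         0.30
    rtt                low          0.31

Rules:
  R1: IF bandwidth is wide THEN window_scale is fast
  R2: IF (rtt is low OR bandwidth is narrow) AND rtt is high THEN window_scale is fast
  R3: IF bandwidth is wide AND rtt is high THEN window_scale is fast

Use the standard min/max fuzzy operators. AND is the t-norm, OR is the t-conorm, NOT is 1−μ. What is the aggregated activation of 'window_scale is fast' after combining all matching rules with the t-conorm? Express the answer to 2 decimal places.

0.78

R1: wide=0.78 → w = 0.78
R2: (low=0.31 OR narrow=0.94) = 0.94; AND[min(a, b)] with high=0.30 → w = 0.30
R3: wide=0.78, high=0.30; AND[min(a, b)] → w = 0.30
Rules with consequent 'fast': {R1, R2, R3} → strengths 0.78, 0.30, 0.30
Aggregate via t-conorm [max(a, b)]: 0.78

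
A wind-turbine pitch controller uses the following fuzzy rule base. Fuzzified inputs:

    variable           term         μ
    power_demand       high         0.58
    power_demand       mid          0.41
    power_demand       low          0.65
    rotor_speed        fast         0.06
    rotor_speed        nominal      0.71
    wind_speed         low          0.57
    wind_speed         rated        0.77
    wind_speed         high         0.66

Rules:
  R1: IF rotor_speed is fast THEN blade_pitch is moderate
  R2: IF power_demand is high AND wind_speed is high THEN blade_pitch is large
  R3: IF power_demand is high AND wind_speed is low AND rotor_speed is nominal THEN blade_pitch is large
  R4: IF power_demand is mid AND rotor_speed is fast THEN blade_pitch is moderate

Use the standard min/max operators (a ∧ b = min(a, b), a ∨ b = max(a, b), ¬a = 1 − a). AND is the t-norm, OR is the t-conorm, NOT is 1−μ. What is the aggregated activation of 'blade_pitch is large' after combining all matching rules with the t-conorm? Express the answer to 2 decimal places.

0.58

R1: fast=0.06 → w = 0.06
R2: high=0.58, high=0.66; AND[min(a, b)] → w = 0.58
R3: high=0.58, low=0.57, nominal=0.71; AND[min(a, b)] → w = 0.57
R4: mid=0.41, fast=0.06; AND[min(a, b)] → w = 0.06
Rules with consequent 'large': {R2, R3} → strengths 0.58, 0.57
Aggregate via t-conorm [max(a, b)]: 0.58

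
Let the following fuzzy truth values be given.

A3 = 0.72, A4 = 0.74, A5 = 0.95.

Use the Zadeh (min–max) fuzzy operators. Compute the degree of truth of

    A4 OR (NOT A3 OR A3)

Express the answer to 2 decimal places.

0.74

NOT A3 = 1 − 0.72 = 0.28
NOT A3 OR A3 = max(a, b) on (0.28, 0.72) = 0.72
A4 OR (NOT A3 OR A3) = max(a, b) on (0.74, 0.72) = 0.74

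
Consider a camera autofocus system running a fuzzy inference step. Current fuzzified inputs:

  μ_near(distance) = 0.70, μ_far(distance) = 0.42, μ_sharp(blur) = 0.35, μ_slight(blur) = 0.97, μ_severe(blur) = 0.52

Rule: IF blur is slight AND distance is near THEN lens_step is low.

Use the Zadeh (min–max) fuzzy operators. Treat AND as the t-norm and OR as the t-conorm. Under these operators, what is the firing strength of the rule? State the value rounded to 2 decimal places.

firing strength: slight=0.97, near=0.70; AND[min(a, b)] → w = 0.70

0.70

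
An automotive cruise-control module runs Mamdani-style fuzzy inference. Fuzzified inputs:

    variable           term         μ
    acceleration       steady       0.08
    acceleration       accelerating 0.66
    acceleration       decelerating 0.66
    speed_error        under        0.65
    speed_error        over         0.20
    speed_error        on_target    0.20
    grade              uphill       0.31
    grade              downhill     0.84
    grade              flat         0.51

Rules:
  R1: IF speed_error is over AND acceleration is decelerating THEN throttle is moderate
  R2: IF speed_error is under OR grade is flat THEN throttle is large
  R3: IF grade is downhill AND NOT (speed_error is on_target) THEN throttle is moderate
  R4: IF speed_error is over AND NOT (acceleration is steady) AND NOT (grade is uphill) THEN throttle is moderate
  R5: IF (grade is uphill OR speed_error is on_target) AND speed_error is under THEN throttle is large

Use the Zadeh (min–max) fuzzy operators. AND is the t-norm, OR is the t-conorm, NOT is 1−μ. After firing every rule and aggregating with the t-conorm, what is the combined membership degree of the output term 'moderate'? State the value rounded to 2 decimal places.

R1: over=0.20, decelerating=0.66; AND[min(a, b)] → w = 0.20
R2: under=0.65, flat=0.51; OR[max(a, b)] → w = 0.65
R3: downhill=0.84, ¬on_target=1−0.20=0.80; AND[min(a, b)] → w = 0.80
R4: over=0.20, ¬steady=1−0.08=0.92, ¬uphill=1−0.31=0.69; AND[min(a, b)] → w = 0.20
R5: (uphill=0.31 OR on_target=0.20) = 0.31; AND[min(a, b)] with under=0.65 → w = 0.31
Rules with consequent 'moderate': {R1, R3, R4} → strengths 0.20, 0.80, 0.20
Aggregate via t-conorm [max(a, b)]: 0.80

0.80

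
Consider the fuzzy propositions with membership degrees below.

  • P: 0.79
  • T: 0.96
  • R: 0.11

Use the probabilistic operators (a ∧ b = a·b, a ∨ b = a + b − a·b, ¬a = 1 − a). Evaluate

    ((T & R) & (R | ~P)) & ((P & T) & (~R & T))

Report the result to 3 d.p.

0.020

T & R = a·b on (0.9600, 0.1100) = 0.1056
~P = 1 − 0.7900 = 0.2100
R | ~P = a + b − a·b on (0.1100, 0.2100) = 0.2969
(T & R) & (R | ~P) = a·b on (0.1056, 0.2969) = 0.0314
P & T = a·b on (0.7900, 0.9600) = 0.7584
~R = 1 − 0.1100 = 0.8900
~R & T = a·b on (0.8900, 0.9600) = 0.8544
(P & T) & (~R & T) = a·b on (0.7584, 0.8544) = 0.6480
((T & R) & (R | ~P)) & ((P & T) & (~R & T)) = a·b on (0.0314, 0.6480) = 0.0203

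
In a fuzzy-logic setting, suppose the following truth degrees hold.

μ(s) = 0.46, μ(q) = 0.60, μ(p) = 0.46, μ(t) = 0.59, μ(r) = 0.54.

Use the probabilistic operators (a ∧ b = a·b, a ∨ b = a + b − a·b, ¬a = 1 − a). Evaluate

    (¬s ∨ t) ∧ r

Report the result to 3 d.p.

0.438

¬s = 1 − 0.4600 = 0.5400
¬s ∨ t = a + b − a·b on (0.5400, 0.5900) = 0.8114
(¬s ∨ t) ∧ r = a·b on (0.8114, 0.5400) = 0.4382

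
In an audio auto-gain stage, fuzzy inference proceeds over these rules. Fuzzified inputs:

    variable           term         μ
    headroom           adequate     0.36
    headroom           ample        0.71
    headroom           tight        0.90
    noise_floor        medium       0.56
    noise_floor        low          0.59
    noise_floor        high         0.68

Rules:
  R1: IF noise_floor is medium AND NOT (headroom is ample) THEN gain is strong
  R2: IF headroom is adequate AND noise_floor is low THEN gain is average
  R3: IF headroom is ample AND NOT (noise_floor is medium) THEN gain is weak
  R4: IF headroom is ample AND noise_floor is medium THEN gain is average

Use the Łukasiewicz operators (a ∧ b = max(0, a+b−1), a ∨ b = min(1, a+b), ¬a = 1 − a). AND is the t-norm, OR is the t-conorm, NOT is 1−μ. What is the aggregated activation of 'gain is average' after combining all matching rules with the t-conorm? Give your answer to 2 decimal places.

0.27

R1: medium=0.56, ¬ample=1−0.71=0.29; AND[max(0, a+b−1)] → w = 0.00
R2: adequate=0.36, low=0.59; AND[max(0, a+b−1)] → w = 0.00
R3: ample=0.71, ¬medium=1−0.56=0.44; AND[max(0, a+b−1)] → w = 0.15
R4: ample=0.71, medium=0.56; AND[max(0, a+b−1)] → w = 0.27
Rules with consequent 'average': {R2, R4} → strengths 0.00, 0.27
Aggregate via t-conorm [min(1, a+b)]: 0.27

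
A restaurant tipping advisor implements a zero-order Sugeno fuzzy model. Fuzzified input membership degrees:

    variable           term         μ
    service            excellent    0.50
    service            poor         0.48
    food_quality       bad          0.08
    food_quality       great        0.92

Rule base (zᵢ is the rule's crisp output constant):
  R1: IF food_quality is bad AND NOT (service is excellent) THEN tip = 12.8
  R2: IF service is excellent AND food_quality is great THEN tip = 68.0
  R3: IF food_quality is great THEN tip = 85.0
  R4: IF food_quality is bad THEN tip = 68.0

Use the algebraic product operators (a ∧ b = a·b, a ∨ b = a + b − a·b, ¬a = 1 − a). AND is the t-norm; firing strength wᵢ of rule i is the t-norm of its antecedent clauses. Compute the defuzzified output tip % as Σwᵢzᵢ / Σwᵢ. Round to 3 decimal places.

R1 (z=12.8): bad=0.08, ¬excellent=1−0.50=0.50; AND[a·b] → w = 0.0400
R2 (z=68.0): excellent=0.50, great=0.92; AND[a·b] → w = 0.4600
R3 (z=85.0): great=0.92 → w = 0.9200
R4 (z=68.0): bad=0.08 → w = 0.0800
Weighted average = (0.0400·12.8 + 0.4600·68.0 + 0.9200·85.0 + 0.0800·68.0) / (0.0400 + 0.4600 + 0.9200 + 0.0800)
  = 115.4320 / 1.5000 = 76.955

76.955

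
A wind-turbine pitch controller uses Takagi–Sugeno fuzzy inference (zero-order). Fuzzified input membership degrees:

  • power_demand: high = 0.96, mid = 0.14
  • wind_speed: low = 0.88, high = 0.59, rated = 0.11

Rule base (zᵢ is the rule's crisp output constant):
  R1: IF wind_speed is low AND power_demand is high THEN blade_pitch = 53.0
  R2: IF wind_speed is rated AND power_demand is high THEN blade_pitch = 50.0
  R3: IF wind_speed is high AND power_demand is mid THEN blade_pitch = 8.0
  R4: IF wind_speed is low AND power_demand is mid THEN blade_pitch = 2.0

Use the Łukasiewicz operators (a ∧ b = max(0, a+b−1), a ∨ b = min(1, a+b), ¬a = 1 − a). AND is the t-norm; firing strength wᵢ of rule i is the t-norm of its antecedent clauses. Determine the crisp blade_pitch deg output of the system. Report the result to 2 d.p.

R1 (z=53.0): low=0.88, high=0.96; AND[max(0, a+b−1)] → w = 0.84
R2 (z=50.0): rated=0.11, high=0.96; AND[max(0, a+b−1)] → w = 0.07
R3 (z=8.0): high=0.59, mid=0.14; AND[max(0, a+b−1)] → w = 0.00
R4 (z=2.0): low=0.88, mid=0.14; AND[max(0, a+b−1)] → w = 0.02
Weighted average = (0.84·53.0 + 0.07·50.0 + 0.00·8.0 + 0.02·2.0) / (0.84 + 0.07 + 0.00 + 0.02)
  = 48.0600 / 0.9300 = 51.68

51.68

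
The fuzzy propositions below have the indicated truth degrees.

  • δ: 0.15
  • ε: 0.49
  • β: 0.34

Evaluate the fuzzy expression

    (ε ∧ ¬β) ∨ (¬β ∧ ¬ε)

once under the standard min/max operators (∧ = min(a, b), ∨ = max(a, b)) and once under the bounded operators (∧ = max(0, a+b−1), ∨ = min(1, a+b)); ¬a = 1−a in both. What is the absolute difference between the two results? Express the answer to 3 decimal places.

Under standard min/max:
  ¬β = 1 − 0.34 = 0.66
  ε ∧ ¬β = min(a, b) on (0.49, 0.66) = 0.49
  ¬β = 1 − 0.34 = 0.66
  ¬ε = 1 − 0.49 = 0.51
  ¬β ∧ ¬ε = min(a, b) on (0.66, 0.51) = 0.51
  (ε ∧ ¬β) ∨ (¬β ∧ ¬ε) = max(a, b) on (0.49, 0.51) = 0.51
  → value = 0.5100
Under bounded:
  ¬β = 1 − 0.34 = 0.66
  ε ∧ ¬β = max(0, a+b−1) on (0.49, 0.66) = 0.15
  ¬β = 1 − 0.34 = 0.66
  ¬ε = 1 − 0.49 = 0.51
  ¬β ∧ ¬ε = max(0, a+b−1) on (0.66, 0.51) = 0.17
  (ε ∧ ¬β) ∨ (¬β ∧ ¬ε) = min(1, a+b) on (0.15, 0.17) = 0.32
  → value = 0.3200
|0.5100 − 0.3200| = 0.190

0.190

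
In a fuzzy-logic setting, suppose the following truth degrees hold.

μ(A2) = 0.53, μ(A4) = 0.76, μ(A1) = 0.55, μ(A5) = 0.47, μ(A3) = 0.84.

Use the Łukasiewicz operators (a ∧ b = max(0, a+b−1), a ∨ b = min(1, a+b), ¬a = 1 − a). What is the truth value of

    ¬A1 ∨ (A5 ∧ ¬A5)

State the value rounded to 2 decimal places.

¬A1 = 1 − 0.55 = 0.45
¬A5 = 1 − 0.47 = 0.53
A5 ∧ ¬A5 = max(0, a+b−1) on (0.47, 0.53) = 0.00
¬A1 ∨ (A5 ∧ ¬A5) = min(1, a+b) on (0.45, 0.00) = 0.45

0.45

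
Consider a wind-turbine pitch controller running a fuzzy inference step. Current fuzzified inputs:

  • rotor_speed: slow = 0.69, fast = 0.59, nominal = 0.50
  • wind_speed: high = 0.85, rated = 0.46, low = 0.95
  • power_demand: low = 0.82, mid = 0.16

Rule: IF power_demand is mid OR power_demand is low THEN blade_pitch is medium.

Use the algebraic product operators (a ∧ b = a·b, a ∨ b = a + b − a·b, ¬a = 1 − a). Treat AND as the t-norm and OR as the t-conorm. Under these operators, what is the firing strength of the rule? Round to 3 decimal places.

0.849

firing strength: mid=0.16, low=0.82; OR[a + b − a·b] → w = 0.8488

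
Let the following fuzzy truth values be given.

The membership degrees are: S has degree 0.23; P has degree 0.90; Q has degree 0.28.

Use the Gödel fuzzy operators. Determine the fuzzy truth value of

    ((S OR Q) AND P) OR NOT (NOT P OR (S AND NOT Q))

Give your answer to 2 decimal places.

0.77

S OR Q = max(a, b) on (0.23, 0.28) = 0.28
(S OR Q) AND P = min(a, b) on (0.28, 0.90) = 0.28
NOT P = 1 − 0.90 = 0.10
NOT Q = 1 − 0.28 = 0.72
S AND NOT Q = min(a, b) on (0.23, 0.72) = 0.23
NOT P OR (S AND NOT Q) = max(a, b) on (0.10, 0.23) = 0.23
NOT (NOT P OR (S AND NOT Q)) = 1 − 0.23 = 0.77
((S OR Q) AND P) OR NOT (NOT P OR (S AND NOT Q)) = max(a, b) on (0.28, 0.77) = 0.77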